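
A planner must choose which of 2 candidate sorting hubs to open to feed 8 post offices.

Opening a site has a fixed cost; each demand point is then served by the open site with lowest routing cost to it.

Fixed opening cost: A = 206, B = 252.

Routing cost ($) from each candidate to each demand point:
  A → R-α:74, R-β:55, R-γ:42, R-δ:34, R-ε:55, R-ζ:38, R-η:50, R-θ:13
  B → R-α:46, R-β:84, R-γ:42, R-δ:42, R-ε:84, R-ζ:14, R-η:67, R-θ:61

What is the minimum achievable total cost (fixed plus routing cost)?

Open {A}: assign each demand point to its cheapest open site.
  R-α→A 74, R-β→A 55, R-γ→A 42, R-δ→A 34, R-ε→A 55, R-ζ→A 38, R-η→A 50, R-θ→A 13
  routing cost 361, fixed 206 → total 567.
Compare {B}: routing cost 440 + fixed 252 = 692.
Compare {A, B}: routing cost 309 + fixed 458 = 767.

567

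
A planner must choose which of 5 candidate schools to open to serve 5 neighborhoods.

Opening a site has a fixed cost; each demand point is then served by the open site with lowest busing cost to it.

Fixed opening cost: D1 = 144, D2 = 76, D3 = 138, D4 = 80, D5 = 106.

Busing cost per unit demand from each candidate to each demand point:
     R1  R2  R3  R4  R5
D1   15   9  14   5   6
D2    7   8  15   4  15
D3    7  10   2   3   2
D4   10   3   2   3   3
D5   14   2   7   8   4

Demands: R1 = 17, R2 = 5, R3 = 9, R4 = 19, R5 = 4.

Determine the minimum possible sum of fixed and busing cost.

352

Open {D4}: assign each demand point to its cheapest open site.
  R1→D4 17×10=170, R2→D4 5×3=15, R3→D4 9×2=18, R4→D4 19×3=57, R5→D4 4×3=12
  busing cost 272, fixed 80 → total 352.
Compare {D2, D4}: busing cost 221 + fixed 156 = 377.
Compare {D3}: busing cost 252 + fixed 138 = 390.
Compare {D3, D4}: busing cost 217 + fixed 218 = 435.
All other subsets cost ≥ 377. Minimum total cost: 352.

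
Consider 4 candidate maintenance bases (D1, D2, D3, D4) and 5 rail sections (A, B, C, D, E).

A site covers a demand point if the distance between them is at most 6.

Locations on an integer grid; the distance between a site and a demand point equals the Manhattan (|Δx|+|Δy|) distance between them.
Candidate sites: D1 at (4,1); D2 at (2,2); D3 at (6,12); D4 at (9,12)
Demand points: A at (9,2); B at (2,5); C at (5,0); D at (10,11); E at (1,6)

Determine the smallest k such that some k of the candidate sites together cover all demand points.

Coverage sets (demand points within 6 of each site):
  D1: {A, B, C}
  D2: {B, C, E}
  D3: {D}
  D4: {D}
No 2 sites suffice: every size-2 union leaves at least one demand point uncovered.
But {D1, D2, D3} covers everything, so the minimum is 3.

3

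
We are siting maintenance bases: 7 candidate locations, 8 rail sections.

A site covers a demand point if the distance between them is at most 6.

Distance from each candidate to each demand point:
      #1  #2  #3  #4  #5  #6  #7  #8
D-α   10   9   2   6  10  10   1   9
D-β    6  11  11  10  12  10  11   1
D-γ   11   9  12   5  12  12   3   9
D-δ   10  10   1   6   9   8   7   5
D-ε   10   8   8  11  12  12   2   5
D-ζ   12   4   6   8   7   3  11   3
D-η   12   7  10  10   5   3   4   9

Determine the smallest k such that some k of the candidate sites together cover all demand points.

4

Coverage sets (demand points within 6 of each site):
  D-α: {#3, #4, #7}
  D-β: {#1, #8}
  D-γ: {#4, #7}
  D-δ: {#3, #4, #8}
  D-ε: {#7, #8}
  D-ζ: {#2, #3, #6, #8}
  D-η: {#5, #6, #7}
No 3 sites suffice: every size-3 union leaves at least one demand point uncovered.
But {D-α, D-β, D-ζ, D-η} covers everything, so the minimum is 4.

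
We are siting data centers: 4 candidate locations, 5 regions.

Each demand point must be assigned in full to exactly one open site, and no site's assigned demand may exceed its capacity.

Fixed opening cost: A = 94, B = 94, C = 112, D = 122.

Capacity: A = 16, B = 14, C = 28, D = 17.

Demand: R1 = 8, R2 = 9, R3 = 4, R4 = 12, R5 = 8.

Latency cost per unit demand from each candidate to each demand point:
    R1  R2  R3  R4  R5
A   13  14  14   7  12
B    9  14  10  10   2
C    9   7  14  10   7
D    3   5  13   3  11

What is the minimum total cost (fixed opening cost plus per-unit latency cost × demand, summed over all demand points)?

Open {C, D}; cheapest assignment that respects the capacities:
  C (cap 28, load 25): R1, R2, R5 — cost 8×9 + 9×7 + 8×7 = 191
  D (cap 17, load 16): R3, R4 — cost 4×13 + 12×3 = 88
  Shipping 279, fixed 234 → total 513.
  Any other capacity-feasible assignment to {C, D} ships for at least 279.
Compare {A, B, D}: its best feasible assignment gives total 519.
Compare {A, C}: its best feasible assignment gives total 537.
Every other set of open sites that can feasibly serve all demand totals ≥ 519 even under its best assignment. Minimum: 513.

513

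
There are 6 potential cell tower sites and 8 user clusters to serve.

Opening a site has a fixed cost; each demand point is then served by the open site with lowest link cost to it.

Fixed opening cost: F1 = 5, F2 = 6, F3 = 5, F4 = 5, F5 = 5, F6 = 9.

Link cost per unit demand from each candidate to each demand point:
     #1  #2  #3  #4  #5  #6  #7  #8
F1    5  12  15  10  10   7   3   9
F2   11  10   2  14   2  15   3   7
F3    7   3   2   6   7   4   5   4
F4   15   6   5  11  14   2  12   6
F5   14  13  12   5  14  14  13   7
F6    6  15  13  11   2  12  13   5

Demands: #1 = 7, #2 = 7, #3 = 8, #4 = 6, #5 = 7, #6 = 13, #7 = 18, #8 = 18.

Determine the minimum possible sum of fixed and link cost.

Open {F1, F2, F3, F4, F5}: assign each demand point to its cheapest open site.
  #1→F1 7×5=35, #2→F3 7×3=21, #3→F2 8×2=16, #4→F5 6×5=30, #5→F2 7×2=14, #6→F4 13×2=26, #7→F1 18×3=54, #8→F3 18×4=72
  link cost 268, fixed 26 → total 294.
Compare {F1, F2, F3, F4}: link cost 274 + fixed 21 = 295.
Compare {F1, F3, F4, F5, F6}: link cost 268 + fixed 29 = 297.
Compare {F1, F3, F4, F6}: link cost 274 + fixed 24 = 298.
All other subsets cost ≥ 295. Minimum total cost: 294.

294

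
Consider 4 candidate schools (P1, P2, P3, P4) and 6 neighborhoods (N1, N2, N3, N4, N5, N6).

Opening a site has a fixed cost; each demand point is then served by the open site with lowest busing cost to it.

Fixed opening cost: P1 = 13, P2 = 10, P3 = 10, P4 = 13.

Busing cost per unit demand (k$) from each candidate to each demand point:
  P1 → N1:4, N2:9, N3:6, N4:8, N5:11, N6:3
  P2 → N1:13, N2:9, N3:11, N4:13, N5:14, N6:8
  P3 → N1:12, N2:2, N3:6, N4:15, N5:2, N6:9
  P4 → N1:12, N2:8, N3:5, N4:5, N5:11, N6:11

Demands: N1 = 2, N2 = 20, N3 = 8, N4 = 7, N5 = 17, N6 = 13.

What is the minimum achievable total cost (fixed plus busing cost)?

232

Open {P1, P3, P4}: assign each demand point to its cheapest open site.
  N1→P1 2×4=8, N2→P3 20×2=40, N3→P4 8×5=40, N4→P4 7×5=35, N5→P3 17×2=34, N6→P1 13×3=39
  busing cost 196, fixed 36 → total 232.
Compare {P1, P2, P3, P4}: busing cost 196 + fixed 46 = 242.
Compare {P1, P3}: busing cost 225 + fixed 23 = 248.
Compare {P1, P2, P3}: busing cost 225 + fixed 33 = 258.
All other subsets cost ≥ 242. Minimum total cost: 232.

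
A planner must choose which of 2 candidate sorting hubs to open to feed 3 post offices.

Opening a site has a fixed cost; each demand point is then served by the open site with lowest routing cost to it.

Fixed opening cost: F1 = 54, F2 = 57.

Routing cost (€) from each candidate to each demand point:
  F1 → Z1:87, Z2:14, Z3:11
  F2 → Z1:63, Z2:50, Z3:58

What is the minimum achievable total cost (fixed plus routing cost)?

166

Open {F1}: assign each demand point to its cheapest open site.
  Z1→F1 87, Z2→F1 14, Z3→F1 11
  routing cost 112, fixed 54 → total 166.
Compare {F1, F2}: routing cost 88 + fixed 111 = 199.
Compare {F2}: routing cost 171 + fixed 57 = 228.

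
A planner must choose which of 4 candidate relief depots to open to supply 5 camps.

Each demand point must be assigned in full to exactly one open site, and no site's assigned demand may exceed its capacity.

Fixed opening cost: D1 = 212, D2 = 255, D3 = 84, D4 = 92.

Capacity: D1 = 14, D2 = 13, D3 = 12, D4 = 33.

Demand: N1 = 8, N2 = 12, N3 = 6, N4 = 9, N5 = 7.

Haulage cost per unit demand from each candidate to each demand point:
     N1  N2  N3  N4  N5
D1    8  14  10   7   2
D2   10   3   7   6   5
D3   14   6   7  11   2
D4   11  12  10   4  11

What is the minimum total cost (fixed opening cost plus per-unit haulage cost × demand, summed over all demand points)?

Open {D3, D4}; cheapest assignment that respects the capacities:
  D3 (cap 12, load 12): N2 — cost 12×6 = 72
  D4 (cap 33, load 30): N1, N3, N4, N5 — cost 8×11 + 6×10 + 9×4 + 7×11 = 261
  Shipping 333, fixed 176 → total 509.
  Any other capacity-feasible assignment to {D3, D4} ships for at least 333.
Compare {D2, D4}: its best feasible assignment gives total 644.
Compare {D1, D4}: its best feasible assignment gives total 646.
Every other set of open sites that can feasibly serve all demand totals ≥ 644 even under its best assignment. Minimum: 509.

509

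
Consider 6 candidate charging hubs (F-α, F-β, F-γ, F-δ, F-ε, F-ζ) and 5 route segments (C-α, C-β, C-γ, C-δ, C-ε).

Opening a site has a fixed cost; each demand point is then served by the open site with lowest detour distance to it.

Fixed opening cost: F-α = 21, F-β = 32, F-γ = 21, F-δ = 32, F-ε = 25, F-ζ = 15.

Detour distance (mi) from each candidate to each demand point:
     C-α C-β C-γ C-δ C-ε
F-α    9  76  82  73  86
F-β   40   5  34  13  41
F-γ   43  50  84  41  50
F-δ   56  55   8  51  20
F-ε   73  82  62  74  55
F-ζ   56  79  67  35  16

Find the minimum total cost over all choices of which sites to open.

Open {F-α, F-β, F-δ}: assign each demand point to its cheapest open site.
  C-α→F-α 9, C-β→F-β 5, C-γ→F-δ 8, C-δ→F-β 13, C-ε→F-δ 20
  detour distance 55, fixed 85 → total 140.
Compare {F-α, F-β, F-ζ}: detour distance 77 + fixed 68 = 145.
Compare {F-β, F-δ}: detour distance 86 + fixed 64 = 150.
Compare {F-α, F-β, F-δ, F-ζ}: detour distance 51 + fixed 100 = 151.
All other subsets cost ≥ 145. Minimum total cost: 140.

140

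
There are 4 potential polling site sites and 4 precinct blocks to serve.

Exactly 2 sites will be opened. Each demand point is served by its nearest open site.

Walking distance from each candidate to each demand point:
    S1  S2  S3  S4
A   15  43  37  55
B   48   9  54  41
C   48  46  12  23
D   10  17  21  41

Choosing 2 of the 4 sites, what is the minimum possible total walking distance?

62

Open {C, D}.
  S1→D 10, S2→D 17, S3→C 12, S4→C 23  ⇒ total 62.
Compare {B, D}: total 81.
Compare {A, D}: total 89.
No size-2 selection does better; minimum is 62.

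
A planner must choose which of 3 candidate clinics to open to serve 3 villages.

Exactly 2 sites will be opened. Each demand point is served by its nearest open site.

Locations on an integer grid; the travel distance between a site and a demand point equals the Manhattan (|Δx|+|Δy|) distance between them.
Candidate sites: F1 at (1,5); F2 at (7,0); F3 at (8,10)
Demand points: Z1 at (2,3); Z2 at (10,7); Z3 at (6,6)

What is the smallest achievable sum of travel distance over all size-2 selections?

Open {F1, F3}.
  Z1→F1 3, Z2→F3 5, Z3→F1 6  ⇒ total 14.
Compare {F1, F2}: total 19.
Compare {F2, F3}: total 19.

14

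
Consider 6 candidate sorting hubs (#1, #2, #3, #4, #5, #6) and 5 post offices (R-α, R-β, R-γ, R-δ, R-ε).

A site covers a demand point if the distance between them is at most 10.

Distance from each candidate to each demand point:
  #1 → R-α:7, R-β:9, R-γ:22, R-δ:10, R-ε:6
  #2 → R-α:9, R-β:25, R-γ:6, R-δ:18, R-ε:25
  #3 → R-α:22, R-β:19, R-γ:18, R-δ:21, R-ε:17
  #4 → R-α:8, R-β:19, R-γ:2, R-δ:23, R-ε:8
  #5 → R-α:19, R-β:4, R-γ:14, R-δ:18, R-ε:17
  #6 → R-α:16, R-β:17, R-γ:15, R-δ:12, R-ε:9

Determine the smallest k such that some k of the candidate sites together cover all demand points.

2

Coverage sets (demand points within 10 of each site):
  #1: {R-α, R-β, R-δ, R-ε}
  #2: {R-α, R-γ}
  #3: {}
  #4: {R-α, R-γ, R-ε}
  #5: {R-β}
  #6: {R-ε}
No single site covers all 5 demand points.
But {#1, #2} covers everything, so the minimum is 2.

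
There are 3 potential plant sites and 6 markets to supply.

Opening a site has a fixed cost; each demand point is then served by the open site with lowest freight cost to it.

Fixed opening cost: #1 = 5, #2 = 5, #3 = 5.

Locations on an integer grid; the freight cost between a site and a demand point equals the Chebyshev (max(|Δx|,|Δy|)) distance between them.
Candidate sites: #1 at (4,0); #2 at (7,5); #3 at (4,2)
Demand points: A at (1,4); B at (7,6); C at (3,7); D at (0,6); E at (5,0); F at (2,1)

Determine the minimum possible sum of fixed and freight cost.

25

Open {#3}: assign each demand point to its cheapest open site.
  A→#3 3, B→#3 4, C→#3 5, D→#3 4, E→#3 2, F→#3 2
  freight cost 20, fixed 5 → total 25.
Compare {#2, #3}: freight cost 16 + fixed 10 = 26.
Compare {#1, #2}: freight cost 18 + fixed 10 = 28.
Compare {#1, #3}: freight cost 19 + fixed 10 = 29.
All other subsets cost ≥ 26. Minimum total cost: 25.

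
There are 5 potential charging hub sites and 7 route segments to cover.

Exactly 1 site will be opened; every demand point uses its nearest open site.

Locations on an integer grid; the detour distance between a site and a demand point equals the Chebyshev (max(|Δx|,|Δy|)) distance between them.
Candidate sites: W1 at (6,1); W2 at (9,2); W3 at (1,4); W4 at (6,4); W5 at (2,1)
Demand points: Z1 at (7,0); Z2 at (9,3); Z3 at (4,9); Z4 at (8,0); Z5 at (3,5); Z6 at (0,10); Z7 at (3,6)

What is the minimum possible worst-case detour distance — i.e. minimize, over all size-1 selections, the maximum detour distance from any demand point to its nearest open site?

Open {W4}.
  Farthest demand point is Z6 at detour distance 6 (to W4); all others are ≤ 6.
With {W3} the worst case is 8.
With {W1} the worst case is 9.
No size-1 selection achieves below 6.

6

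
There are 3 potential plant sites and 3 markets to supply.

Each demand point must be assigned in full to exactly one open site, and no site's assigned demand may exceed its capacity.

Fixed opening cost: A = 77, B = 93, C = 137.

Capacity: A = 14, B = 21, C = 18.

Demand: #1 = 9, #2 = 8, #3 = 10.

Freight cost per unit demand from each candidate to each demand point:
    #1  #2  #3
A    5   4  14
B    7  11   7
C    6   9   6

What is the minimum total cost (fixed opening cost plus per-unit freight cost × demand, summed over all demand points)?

335

Open {A, B}; cheapest assignment that respects the capacities:
  A (cap 14, load 8): #2 — cost 8×4 = 32
  B (cap 21, load 19): #1, #3 — cost 9×7 + 10×7 = 133
  Shipping 165, fixed 170 → total 335.
  Any other capacity-feasible assignment to {A, B} ships for at least 165.
Compare {A, C}: its best feasible assignment gives total 391.
Compare {B, C}: its best feasible assignment gives total 425.
Every other set of open sites that can feasibly serve all demand totals ≥ 391 even under its best assignment. Minimum: 335.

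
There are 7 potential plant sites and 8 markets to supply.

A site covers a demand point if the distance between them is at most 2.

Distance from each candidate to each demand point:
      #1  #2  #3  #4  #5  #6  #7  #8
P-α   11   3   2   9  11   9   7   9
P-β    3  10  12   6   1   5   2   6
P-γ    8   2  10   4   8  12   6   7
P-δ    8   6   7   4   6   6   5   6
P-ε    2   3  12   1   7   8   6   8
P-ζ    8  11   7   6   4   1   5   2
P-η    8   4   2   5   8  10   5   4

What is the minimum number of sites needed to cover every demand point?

Coverage sets (demand points within 2 of each site):
  P-α: {#3}
  P-β: {#5, #7}
  P-γ: {#2}
  P-δ: {}
  P-ε: {#1, #4}
  P-ζ: {#6, #8}
  P-η: {#3}
No 4 sites suffice: every size-4 union leaves at least one demand point uncovered.
But {P-α, P-β, P-γ, P-ε, P-ζ} covers everything, so the minimum is 5.

5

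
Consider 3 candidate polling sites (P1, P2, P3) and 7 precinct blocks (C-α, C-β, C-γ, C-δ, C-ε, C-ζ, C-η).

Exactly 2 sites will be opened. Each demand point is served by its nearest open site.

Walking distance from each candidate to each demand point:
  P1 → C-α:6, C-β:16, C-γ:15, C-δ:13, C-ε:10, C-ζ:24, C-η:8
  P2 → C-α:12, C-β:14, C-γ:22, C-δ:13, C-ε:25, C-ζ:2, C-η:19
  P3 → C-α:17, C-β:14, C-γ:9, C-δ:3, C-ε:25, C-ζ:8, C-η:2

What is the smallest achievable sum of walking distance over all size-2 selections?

52

Open {P1, P3}.
  C-α→P1 6, C-β→P3 14, C-γ→P3 9, C-δ→P3 3, C-ε→P1 10, C-ζ→P3 8, C-η→P3 2  ⇒ total 52.
Compare {P2, P3}: total 67.
Compare {P1, P2}: total 68.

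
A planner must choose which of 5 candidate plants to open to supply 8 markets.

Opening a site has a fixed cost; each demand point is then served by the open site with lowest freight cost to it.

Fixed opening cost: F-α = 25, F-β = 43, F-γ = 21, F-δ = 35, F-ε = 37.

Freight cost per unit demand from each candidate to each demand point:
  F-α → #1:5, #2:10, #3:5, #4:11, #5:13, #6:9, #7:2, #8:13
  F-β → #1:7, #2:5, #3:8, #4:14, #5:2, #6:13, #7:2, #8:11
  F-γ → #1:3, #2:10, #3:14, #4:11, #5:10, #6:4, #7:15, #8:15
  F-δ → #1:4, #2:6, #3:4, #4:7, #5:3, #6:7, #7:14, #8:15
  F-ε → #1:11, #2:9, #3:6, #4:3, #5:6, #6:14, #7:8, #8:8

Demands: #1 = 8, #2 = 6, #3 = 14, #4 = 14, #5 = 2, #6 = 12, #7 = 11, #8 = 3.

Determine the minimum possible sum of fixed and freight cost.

376

Open {F-α, F-γ, F-δ, F-ε}: assign each demand point to its cheapest open site.
  #1→F-γ 8×3=24, #2→F-δ 6×6=36, #3→F-δ 14×4=56, #4→F-ε 14×3=42, #5→F-δ 2×3=6, #6→F-γ 12×4=48, #7→F-α 11×2=22, #8→F-ε 3×8=24
  freight cost 258, fixed 118 → total 376.
Compare {F-α, F-γ, F-ε}: freight cost 296 + fixed 83 = 379.
Compare {F-β, F-γ, F-ε}: freight cost 278 + fixed 101 = 379.
Compare {F-β, F-γ, F-δ, F-ε}: freight cost 250 + fixed 136 = 386.
All other subsets cost ≥ 379. Minimum total cost: 376.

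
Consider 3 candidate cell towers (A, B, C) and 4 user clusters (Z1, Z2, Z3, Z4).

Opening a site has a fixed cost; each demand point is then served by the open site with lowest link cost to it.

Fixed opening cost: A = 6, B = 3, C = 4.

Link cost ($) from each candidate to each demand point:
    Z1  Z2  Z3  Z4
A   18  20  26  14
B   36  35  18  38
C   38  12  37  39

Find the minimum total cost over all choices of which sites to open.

75

Open {A, B, C}: assign each demand point to its cheapest open site.
  Z1→A 18, Z2→C 12, Z3→B 18, Z4→A 14
  link cost 62, fixed 13 → total 75.
Compare {A, B}: link cost 70 + fixed 9 = 79.
Compare {A, C}: link cost 70 + fixed 10 = 80.
Compare {A}: link cost 78 + fixed 6 = 84.
All other subsets cost ≥ 79. Minimum total cost: 75.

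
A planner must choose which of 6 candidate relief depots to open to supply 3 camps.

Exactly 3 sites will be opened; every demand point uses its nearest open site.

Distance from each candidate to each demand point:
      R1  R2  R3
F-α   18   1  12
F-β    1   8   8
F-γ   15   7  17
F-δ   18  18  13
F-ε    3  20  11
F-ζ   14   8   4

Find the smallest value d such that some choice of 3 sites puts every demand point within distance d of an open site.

4

Open {F-α, F-β, F-ζ}.
  Farthest demand point is R3 at distance 4 (to F-ζ); all others are ≤ 4.
With {F-α, F-ε, F-ζ} the worst case is 4.
With {F-β, F-γ, F-ζ} the worst case is 7.
No size-3 selection achieves below 4.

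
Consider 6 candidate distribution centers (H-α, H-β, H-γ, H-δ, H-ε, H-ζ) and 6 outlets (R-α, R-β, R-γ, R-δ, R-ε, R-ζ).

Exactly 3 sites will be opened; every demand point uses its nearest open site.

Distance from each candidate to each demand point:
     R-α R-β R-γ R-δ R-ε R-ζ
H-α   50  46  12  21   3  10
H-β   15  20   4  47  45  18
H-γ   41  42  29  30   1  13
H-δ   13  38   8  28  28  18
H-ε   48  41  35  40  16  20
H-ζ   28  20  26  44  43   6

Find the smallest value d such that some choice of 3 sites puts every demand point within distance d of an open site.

Open {H-α, H-β, H-γ}.
  Farthest demand point is R-δ at distance 21 (to H-α); all others are ≤ 21.
With {H-α, H-β, H-δ} the worst case is 21.
With {H-α, H-β, H-ε} the worst case is 21.
No size-3 selection achieves below 21.

21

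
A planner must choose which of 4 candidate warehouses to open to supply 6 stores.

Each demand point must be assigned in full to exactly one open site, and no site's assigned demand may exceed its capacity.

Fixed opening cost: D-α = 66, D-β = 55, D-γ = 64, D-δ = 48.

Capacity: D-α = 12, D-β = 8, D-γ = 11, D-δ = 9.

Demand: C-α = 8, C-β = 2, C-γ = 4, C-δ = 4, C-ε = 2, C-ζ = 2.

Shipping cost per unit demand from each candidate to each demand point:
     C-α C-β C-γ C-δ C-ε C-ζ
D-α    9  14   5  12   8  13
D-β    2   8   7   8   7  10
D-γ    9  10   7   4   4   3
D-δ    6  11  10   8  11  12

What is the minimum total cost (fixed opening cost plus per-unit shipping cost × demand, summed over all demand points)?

271

Open {D-α, D-β, D-γ}; cheapest assignment that respects the capacities:
  D-α (cap 12, load 4): C-γ — cost 4×5 = 20
  D-β (cap 8, load 8): C-α — cost 8×2 = 16
  D-γ (cap 11, load 10): C-β, C-δ, C-ε, C-ζ — cost 2×10 + 4×4 + 2×4 + 2×3 = 50
  Shipping 86, fixed 185 → total 271.
  Any other capacity-feasible assignment to {D-α, D-β, D-γ} ships for at least 86.
Compare {D-α, D-γ}: its best feasible assignment gives total 272.
Compare {D-β, D-γ, D-δ}: its best feasible assignment gives total 273.
Every other set of open sites that can feasibly serve all demand totals ≥ 272 even under its best assignment. Minimum: 271.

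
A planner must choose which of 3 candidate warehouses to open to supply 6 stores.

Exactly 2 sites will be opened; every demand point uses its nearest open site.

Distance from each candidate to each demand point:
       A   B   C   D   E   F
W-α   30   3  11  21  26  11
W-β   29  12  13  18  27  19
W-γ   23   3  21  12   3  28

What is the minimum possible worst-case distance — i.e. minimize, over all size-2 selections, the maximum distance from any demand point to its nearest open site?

Open {W-α, W-γ}.
  Farthest demand point is A at distance 23 (to W-γ); all others are ≤ 23.
With {W-β, W-γ} the worst case is 23.
With {W-α, W-β} the worst case is 29.
No size-2 selection achieves below 23.

23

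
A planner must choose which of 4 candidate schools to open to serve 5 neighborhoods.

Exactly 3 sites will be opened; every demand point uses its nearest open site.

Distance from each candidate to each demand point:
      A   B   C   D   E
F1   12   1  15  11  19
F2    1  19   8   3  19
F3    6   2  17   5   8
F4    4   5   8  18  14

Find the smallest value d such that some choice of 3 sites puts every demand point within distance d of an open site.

8

Open {F1, F2, F3}.
  Farthest demand point is C at distance 8 (to F2); all others are ≤ 8.
With {F1, F3, F4} the worst case is 8.
With {F2, F3, F4} the worst case is 8.
No size-3 selection achieves below 8.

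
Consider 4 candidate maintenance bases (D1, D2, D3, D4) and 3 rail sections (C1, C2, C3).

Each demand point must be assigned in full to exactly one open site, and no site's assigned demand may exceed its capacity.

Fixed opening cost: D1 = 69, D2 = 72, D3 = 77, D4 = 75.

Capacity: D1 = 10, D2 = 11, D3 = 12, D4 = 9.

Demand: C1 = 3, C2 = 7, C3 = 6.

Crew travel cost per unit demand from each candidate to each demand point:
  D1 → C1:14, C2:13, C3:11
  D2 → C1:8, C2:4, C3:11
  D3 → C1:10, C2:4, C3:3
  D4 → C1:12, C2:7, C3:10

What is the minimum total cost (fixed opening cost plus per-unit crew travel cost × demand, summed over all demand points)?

Open {D2, D3}; cheapest assignment that respects the capacities:
  D2 (cap 11, load 10): C1, C2 — cost 3×8 + 7×4 = 52
  D3 (cap 12, load 6): C3 — cost 6×3 = 18
  Shipping 70, fixed 149 → total 219.
  Any other capacity-feasible assignment to {D2, D3} ships for at least 70.
Compare {D3, D4}: its best feasible assignment gives total 249.
Compare {D1, D2}: its best feasible assignment gives total 259.
Every other set of open sites that can feasibly serve all demand totals ≥ 249 even under its best assignment. Minimum: 219.

219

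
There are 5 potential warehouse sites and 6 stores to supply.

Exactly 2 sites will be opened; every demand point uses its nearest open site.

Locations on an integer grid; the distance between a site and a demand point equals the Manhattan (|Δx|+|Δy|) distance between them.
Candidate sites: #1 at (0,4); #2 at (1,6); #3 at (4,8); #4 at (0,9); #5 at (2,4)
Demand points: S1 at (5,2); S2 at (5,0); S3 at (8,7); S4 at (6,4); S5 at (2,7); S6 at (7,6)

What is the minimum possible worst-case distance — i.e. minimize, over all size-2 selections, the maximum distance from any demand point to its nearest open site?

Open {#3, #5}.
  Farthest demand point is S2 at distance 7 (to #5); all others are ≤ 7.
With {#2, #5} the worst case is 8.
With {#1, #2} the worst case is 9.
No size-2 selection achieves below 7.

7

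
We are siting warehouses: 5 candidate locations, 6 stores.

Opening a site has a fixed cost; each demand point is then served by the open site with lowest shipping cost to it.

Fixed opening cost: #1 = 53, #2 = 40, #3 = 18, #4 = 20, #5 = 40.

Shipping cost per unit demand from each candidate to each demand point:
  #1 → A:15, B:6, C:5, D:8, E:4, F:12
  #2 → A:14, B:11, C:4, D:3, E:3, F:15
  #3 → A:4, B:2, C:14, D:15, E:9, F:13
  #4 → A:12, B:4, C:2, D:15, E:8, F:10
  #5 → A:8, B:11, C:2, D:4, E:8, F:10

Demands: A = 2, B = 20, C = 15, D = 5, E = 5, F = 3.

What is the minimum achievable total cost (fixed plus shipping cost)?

Open {#2, #3, #4}: assign each demand point to its cheapest open site.
  A→#3 2×4=8, B→#3 20×2=40, C→#4 15×2=30, D→#2 5×3=15, E→#2 5×3=15, F→#4 3×10=30
  shipping cost 138, fixed 78 → total 216.
Compare {#3, #5}: shipping cost 168 + fixed 58 = 226.
Compare {#2, #3}: shipping cost 177 + fixed 58 = 235.
Compare {#2, #3, #5}: shipping cost 138 + fixed 98 = 236.
All other subsets cost ≥ 226. Minimum total cost: 216.

216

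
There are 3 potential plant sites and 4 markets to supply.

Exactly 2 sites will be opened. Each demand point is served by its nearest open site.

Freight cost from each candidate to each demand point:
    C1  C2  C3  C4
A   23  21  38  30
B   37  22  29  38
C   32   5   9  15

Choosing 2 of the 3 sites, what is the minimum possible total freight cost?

52

Open {A, C}.
  C1→A 23, C2→C 5, C3→C 9, C4→C 15  ⇒ total 52.
Compare {B, C}: total 61.
Compare {A, B}: total 103.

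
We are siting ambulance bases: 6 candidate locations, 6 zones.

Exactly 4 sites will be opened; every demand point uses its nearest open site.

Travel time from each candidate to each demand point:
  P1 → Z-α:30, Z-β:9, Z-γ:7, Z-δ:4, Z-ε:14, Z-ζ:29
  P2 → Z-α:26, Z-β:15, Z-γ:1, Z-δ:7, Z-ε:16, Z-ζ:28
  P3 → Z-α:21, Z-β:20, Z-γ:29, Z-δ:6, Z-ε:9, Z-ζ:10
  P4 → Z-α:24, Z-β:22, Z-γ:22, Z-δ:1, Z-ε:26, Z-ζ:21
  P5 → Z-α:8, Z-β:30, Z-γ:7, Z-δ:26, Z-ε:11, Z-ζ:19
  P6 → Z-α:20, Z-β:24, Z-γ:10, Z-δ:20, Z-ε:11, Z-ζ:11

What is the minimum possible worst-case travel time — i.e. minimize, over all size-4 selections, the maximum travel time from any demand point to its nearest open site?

Open {P1, P2, P3, P5}.
  Farthest demand point is Z-ζ at travel time 10 (to P3); all others are ≤ 10.
With {P1, P3, P4, P5} the worst case is 10.
With {P1, P3, P5, P6} the worst case is 10.
No size-4 selection achieves below 10.

10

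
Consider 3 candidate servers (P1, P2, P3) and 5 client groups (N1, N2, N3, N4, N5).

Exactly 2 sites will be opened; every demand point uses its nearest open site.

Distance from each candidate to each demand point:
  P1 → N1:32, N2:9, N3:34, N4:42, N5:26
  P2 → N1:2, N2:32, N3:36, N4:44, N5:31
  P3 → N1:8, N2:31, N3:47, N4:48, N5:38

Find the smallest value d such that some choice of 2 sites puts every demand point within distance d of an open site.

Open {P1, P2}.
  Farthest demand point is N4 at distance 42 (to P1); all others are ≤ 42.
With {P1, P3} the worst case is 42.
With {P2, P3} the worst case is 44.
No size-2 selection achieves below 42.

42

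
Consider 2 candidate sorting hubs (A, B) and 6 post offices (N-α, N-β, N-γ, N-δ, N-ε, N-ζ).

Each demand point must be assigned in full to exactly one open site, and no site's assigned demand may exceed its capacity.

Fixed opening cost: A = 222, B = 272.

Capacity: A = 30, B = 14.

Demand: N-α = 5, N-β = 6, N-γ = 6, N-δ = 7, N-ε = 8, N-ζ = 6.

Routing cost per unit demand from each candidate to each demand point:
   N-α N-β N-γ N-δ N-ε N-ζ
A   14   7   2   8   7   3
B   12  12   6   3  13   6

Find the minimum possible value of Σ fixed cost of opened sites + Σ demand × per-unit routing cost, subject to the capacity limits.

Open {A, B}; cheapest assignment that respects the capacities:
  A (cap 30, load 26): N-β, N-γ, N-ε, N-ζ — cost 6×7 + 6×2 + 8×7 + 6×3 = 128
  B (cap 14, load 12): N-α, N-δ — cost 5×12 + 7×3 = 81
  Shipping 209, fixed 494 → total 703.
  Any other capacity-feasible assignment to {A, B} ships for at least 209.
Total demand is 38 and no other set of sites has combined capacity ≥ 38, so {A, B} is the only feasible choice of open sites. Minimum: 703.

703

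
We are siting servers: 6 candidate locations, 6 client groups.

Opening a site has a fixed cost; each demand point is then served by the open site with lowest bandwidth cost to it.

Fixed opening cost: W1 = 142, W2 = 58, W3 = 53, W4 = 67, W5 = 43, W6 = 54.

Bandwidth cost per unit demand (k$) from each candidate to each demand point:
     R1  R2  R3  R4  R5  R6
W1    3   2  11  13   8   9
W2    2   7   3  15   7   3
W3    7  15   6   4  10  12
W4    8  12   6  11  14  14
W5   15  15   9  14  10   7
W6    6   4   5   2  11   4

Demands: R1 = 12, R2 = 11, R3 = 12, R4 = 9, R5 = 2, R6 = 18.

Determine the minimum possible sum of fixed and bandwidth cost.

302

Open {W2, W6}: assign each demand point to its cheapest open site.
  R1→W2 12×2=24, R2→W6 11×4=44, R3→W2 12×3=36, R4→W6 9×2=18, R5→W2 2×7=14, R6→W2 18×3=54
  bandwidth cost 190, fixed 112 → total 302.
Compare {W6}: bandwidth cost 288 + fixed 54 = 342.
Compare {W2, W5, W6}: bandwidth cost 190 + fixed 155 = 345.
Compare {W2, W3}: bandwidth cost 241 + fixed 111 = 352.
All other subsets cost ≥ 342. Minimum total cost: 302.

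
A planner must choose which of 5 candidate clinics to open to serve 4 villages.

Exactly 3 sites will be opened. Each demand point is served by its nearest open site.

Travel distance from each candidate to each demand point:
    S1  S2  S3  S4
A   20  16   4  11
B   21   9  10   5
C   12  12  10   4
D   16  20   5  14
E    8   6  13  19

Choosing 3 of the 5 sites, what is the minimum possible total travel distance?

22

Open {A, C, E}.
  S1→E 8, S2→E 6, S3→A 4, S4→C 4  ⇒ total 22.
Compare {A, B, E}: total 23.
Compare {C, D, E}: total 23.
No size-3 selection does better; minimum is 22.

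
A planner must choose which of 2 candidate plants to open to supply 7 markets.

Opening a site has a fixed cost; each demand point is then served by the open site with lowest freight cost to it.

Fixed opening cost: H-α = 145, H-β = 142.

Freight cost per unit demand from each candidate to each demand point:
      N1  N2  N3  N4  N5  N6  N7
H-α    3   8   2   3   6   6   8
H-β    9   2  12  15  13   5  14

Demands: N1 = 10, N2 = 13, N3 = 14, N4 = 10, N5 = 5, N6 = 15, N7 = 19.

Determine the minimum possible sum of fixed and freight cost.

Open {H-α}: assign each demand point to its cheapest open site.
  N1→H-α 10×3=30, N2→H-α 13×8=104, N3→H-α 14×2=28, N4→H-α 10×3=30, N5→H-α 5×6=30, N6→H-α 15×6=90, N7→H-α 19×8=152
  freight cost 464, fixed 145 → total 609.
Compare {H-α, H-β}: freight cost 371 + fixed 287 = 658.
Compare {H-β}: freight cost 840 + fixed 142 = 982.

609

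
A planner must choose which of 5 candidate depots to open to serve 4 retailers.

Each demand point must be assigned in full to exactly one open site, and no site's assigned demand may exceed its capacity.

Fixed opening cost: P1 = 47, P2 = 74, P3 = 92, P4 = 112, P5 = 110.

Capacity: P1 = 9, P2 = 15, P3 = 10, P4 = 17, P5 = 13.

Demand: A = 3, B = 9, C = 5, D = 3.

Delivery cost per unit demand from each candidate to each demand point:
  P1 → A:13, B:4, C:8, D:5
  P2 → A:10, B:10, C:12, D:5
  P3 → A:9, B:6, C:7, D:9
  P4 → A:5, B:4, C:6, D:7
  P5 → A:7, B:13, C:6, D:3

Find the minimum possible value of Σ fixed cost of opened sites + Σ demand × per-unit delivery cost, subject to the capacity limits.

253

Open {P1, P5}; cheapest assignment that respects the capacities:
  P1 (cap 9, load 9): B — cost 9×4 = 36
  P5 (cap 13, load 11): A, C, D — cost 3×7 + 5×6 + 3×3 = 60
  Shipping 96, fixed 157 → total 253.
  Any other capacity-feasible assignment to {P1, P5} ships for at least 96.
Compare {P1, P4}: its best feasible assignment gives total 255.
Compare {P1, P2}: its best feasible assignment gives total 262.
Every other set of open sites that can feasibly serve all demand totals ≥ 255 even under its best assignment. Minimum: 253.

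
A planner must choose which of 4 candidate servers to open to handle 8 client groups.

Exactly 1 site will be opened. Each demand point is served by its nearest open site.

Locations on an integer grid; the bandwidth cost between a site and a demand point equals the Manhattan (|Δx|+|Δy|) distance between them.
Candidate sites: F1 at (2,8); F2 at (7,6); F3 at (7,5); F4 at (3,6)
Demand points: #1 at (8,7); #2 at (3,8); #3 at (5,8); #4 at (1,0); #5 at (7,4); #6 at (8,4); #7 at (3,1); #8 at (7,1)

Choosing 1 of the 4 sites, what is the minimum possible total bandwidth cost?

Open {F3}.
  #1→F3 3, #2→F3 7, #3→F3 5, #4→F3 11, #5→F3 1, #6→F3 2, #7→F3 8, #8→F3 4  ⇒ total 41.
Compare {F2}: total 43.
Compare {F4}: total 47.
No size-1 selection does better; minimum is 41.

41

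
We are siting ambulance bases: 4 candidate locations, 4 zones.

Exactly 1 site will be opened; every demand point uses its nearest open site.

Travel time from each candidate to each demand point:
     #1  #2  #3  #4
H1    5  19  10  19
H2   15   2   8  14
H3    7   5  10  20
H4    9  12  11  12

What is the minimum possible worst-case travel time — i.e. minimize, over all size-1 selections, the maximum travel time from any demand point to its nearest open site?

Open {H4}.
  Farthest demand point is #2 at travel time 12 (to H4); all others are ≤ 12.
With {H2} the worst case is 15.
With {H1} the worst case is 19.
No size-1 selection achieves below 12.

12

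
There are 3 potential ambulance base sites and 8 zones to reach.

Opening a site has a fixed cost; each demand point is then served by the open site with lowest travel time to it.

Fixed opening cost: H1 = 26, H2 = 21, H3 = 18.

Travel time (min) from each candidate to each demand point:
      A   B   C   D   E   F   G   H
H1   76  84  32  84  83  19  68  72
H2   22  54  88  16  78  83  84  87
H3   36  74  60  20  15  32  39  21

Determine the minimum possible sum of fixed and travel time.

Open {H1, H2, H3}: assign each demand point to its cheapest open site.
  A→H2 22, B→H2 54, C→H1 32, D→H2 16, E→H3 15, F→H1 19, G→H3 39, H→H3 21
  travel time 218, fixed 65 → total 283.
Compare {H2, H3}: travel time 259 + fixed 39 = 298.
Compare {H1, H3}: travel time 256 + fixed 44 = 300.
Compare {H3}: travel time 297 + fixed 18 = 315.
All other subsets cost ≥ 298. Minimum total cost: 283.

283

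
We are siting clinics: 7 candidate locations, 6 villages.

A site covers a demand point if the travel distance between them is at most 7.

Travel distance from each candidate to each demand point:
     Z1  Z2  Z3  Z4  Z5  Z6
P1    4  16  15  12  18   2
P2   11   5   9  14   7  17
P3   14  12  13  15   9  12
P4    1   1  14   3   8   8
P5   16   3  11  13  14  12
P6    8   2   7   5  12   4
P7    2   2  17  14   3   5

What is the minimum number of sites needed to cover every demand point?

Coverage sets (demand points within 7 of each site):
  P1: {Z1, Z6}
  P2: {Z2, Z5}
  P3: {}
  P4: {Z1, Z2, Z4}
  P5: {Z2}
  P6: {Z2, Z3, Z4, Z6}
  P7: {Z1, Z2, Z5, Z6}
No single site covers all 6 demand points.
But {P6, P7} covers everything, so the minimum is 2.

2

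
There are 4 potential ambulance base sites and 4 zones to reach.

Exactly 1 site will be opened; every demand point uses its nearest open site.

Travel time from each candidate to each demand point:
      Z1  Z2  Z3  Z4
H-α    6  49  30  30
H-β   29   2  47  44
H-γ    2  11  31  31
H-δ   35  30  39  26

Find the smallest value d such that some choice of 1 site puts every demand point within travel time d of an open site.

31

Open {H-γ}.
  Farthest demand point is Z3 at travel time 31 (to H-γ); all others are ≤ 31.
With {H-δ} the worst case is 39.
With {H-β} the worst case is 47.
No size-1 selection achieves below 31.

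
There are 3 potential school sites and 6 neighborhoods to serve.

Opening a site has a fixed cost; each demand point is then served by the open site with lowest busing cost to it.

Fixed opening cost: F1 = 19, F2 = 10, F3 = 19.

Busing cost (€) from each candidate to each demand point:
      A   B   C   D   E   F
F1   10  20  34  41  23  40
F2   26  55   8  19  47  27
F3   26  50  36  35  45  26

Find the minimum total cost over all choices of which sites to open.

136

Open {F1, F2}: assign each demand point to its cheapest open site.
  A→F1 10, B→F1 20, C→F2 8, D→F2 19, E→F1 23, F→F2 27
  busing cost 107, fixed 29 → total 136.
Compare {F1, F2, F3}: busing cost 106 + fixed 48 = 154.
Compare {F1, F3}: busing cost 148 + fixed 38 = 186.
Compare {F1}: busing cost 168 + fixed 19 = 187.
All other subsets cost ≥ 154. Minimum total cost: 136.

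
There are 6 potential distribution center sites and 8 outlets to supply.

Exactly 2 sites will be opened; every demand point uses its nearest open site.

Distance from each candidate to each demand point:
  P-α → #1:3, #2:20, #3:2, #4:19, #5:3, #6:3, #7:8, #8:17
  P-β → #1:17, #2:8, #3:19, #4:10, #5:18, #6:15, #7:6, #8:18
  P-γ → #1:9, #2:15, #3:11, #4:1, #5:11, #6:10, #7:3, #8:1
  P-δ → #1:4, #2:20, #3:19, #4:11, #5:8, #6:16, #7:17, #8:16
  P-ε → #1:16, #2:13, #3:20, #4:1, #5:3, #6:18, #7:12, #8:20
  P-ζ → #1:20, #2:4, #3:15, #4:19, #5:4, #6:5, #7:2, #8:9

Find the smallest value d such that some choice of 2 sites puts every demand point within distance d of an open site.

Open {P-β, P-γ}.
  Farthest demand point is #3 at distance 11 (to P-γ); all others are ≤ 11.
With {P-γ, P-ζ} the worst case is 11.
With {P-γ, P-ε} the worst case is 13.
No size-2 selection achieves below 11.

11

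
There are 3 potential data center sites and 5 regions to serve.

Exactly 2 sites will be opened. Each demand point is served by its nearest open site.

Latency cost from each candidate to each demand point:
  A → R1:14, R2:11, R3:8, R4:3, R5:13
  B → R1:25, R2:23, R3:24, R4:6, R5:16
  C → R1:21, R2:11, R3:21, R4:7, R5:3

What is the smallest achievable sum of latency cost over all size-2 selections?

39

Open {A, C}.
  R1→A 14, R2→A 11, R3→A 8, R4→A 3, R5→C 3  ⇒ total 39.
Compare {A, B}: total 49.
Compare {B, C}: total 62.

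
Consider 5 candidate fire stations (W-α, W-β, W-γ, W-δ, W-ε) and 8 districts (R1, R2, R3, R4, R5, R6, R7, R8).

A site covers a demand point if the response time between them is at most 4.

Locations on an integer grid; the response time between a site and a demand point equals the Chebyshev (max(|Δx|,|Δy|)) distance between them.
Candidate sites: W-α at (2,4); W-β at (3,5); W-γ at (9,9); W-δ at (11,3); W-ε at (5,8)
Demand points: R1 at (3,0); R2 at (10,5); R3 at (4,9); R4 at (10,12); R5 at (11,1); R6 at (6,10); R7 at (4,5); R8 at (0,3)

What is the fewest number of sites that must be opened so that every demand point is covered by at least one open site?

4

Coverage sets (demand points within 4 of each site):
  W-α: {R1, R7, R8}
  W-β: {R3, R7, R8}
  W-γ: {R2, R4, R6}
  W-δ: {R2, R5}
  W-ε: {R3, R6, R7}
No 3 sites suffice: every size-3 union leaves at least one demand point uncovered.
But {W-α, W-β, W-γ, W-δ} covers everything, so the minimum is 4.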